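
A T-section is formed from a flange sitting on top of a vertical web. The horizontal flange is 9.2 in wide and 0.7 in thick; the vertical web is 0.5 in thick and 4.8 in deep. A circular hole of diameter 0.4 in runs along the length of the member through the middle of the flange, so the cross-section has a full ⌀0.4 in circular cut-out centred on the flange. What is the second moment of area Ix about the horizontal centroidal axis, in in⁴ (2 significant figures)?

Ix ≈ 18 in⁴

Split into non-overlapping primitives; take the origin at the lower-left of the bounding box.
Flange: 9.2 × 0.7, A = 6.44 in², y = 5.15 in, Ī = 0.263 in⁴.
Web: 0.5 × 4.8, A = 2.4 in², y = 2.4 in, Ī = 4.608 in⁴.
Hole (subtracted): ⌀0.4, A = 0.1257 in², y = 5.15 in, Ī = 0.001257 in⁴.
Centroid: ȳ = ΣA·y / ΣA = 4.393 in.
Transfer each piece to the horizontal centroidal axis using Ī + A·d² with d = y − 4.393:
  flange: d = 0.7574 in → contributes +3.957 in⁴
  web: d = -1.993 in → contributes +14.14 in⁴
  hole: d = 0.7574 in → contributes −0.07334 in⁴
Total I = 18.02 in⁴.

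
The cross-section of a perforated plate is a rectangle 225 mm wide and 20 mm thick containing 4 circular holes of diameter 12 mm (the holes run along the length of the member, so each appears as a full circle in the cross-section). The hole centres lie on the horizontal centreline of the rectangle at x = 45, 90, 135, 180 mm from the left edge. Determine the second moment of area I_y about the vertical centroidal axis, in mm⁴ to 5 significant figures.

I_y ≈ 1.7835 × 10⁷ mm⁴

Split into non-overlapping primitives; take the origin at the lower-left of the bounding box.
Plate: 225 × 20, A = 4 500 mm², x = 112.5 mm, Ī = 18 984 375 mm⁴.
Hole 1 (subtracted): ⌀12, A = 113.0973 mm², x = 45 mm, Ī = 1017.876 mm⁴.
Hole 2 (subtracted): ⌀12, A = 113.0973 mm², x = 90 mm, Ī = 1017.876 mm⁴.
Hole 3 (subtracted): ⌀12, A = 113.0973 mm², x = 135 mm, Ī = 1017.876 mm⁴.
Hole 4 (subtracted): ⌀12, A = 113.0973 mm², x = 180 mm, Ī = 1017.876 mm⁴.
By symmetry the centroid is at mid-width, x̄ = 112.5 mm.
Transfer each piece to the vertical centroidal axis using Ī + A·d² with d = x − 112.5:
  plate: d = 0 mm → contributes +18 984 375 mm⁴
  hole 1: d = -67.5 mm → contributes −516317.6 mm⁴
  hole 2: d = -22.5 mm → contributes −58273.4 mm⁴
  hole 3: d = 22.5 mm → contributes −58273.4 mm⁴
  hole 4: d = 67.5 mm → contributes −516317.6 mm⁴
Total I = 17 835 193 mm⁴.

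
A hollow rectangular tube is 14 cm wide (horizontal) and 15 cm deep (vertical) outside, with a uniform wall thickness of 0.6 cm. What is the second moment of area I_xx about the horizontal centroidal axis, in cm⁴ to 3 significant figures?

Break the section into simple shapes (no overlaps), measuring from the bottom-left corner of the bounding box.
Outer rectangle: 14 × 15, A = 210 cm², y = 7.5 cm, Ī = 3937.5 cm⁴.
Inner void (subtracted): 12.8 × 13.8, A = 176.64 cm², y = 7.5 cm, Ī = 2803.3 cm⁴.
By symmetry the centroid is at mid-height, ȳ = 7.5 cm.
All pieces are centred on the horizontal centroidal axis, so I = ΣĪ (holes subtracted) = 1134.2 cm⁴.

I_xx ≈ 1130 cm⁴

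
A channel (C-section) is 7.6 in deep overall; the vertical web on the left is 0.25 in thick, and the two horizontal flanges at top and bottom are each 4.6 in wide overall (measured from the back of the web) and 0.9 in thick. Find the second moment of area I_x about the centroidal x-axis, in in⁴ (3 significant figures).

I_x ≈ 97.5 in⁴

Break the section into simple shapes (no overlaps), measuring from the bottom-left corner of the bounding box.
Web: 0.25 × 7.6, A = 1.9 in², y = 3.8 in, Ī = 9.1453 in⁴.
Top flange (beyond web): 4.35 × 0.9, A = 3.915 in², y = 7.15 in, Ī = 0.26426 in⁴.
Bottom flange (beyond web): 4.35 × 0.9, A = 3.915 in², y = 0.45 in, Ī = 0.26426 in⁴.
By symmetry the centroid is at mid-height, ȳ = 3.8 in.
Transfer each piece to the centroidal x-axis using Ī + A·d² with d = y − 3.8:
  web: d = 0 in → contributes +9.1453 in⁴
  top flange (beyond web): d = 3.35 in → contributes +44.2 in⁴
  bottom flange (beyond web): d = -3.35 in → contributes +44.2 in⁴
Total I = 97.546 in⁴.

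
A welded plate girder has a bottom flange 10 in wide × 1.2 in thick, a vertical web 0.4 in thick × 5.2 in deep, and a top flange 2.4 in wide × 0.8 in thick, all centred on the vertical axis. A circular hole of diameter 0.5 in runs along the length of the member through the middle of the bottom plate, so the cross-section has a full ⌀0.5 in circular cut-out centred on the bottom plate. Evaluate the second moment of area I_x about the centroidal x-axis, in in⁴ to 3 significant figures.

I_x ≈ 79.5 in⁴

Treat the section as a set of non-overlapping primitives; coordinates are from the bounding-box lower-left.
Bottom plate: 10 × 1.2, A = 12 in², y = 0.6 in, Ī = 1.44 in⁴.
Web plate: 0.4 × 5.2, A = 2.08 in², y = 3.8 in, Ī = 4.6869 in⁴.
Top plate: 2.4 × 0.8, A = 1.92 in², y = 6.8 in, Ī = 0.1024 in⁴.
Hole (subtracted): ⌀0.5, A = 0.19635 in², y = 0.6 in, Ī = 0.003068 in⁴.
Centroid: ȳ = ΣA·y / ΣA = 1.7744 in.
Transfer each piece to the centroidal x-axis using Ī + A·d² with d = y − 1.7744:
  bottom plate: d = -1.1744 in → contributes +17.991 in⁴
  web plate: d = 2.0256 in → contributes +13.221 in⁴
  top plate: d = 5.0256 in → contributes +48.595 in⁴
  hole: d = -1.1744 in → contributes −0.27388 in⁴
Total I = 79.533 in⁴.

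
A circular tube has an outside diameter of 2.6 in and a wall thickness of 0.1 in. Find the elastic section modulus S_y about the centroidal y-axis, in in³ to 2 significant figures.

S_y ≈ 0.47 in³

Treat the section as a set of non-overlapping primitives; coordinates are from the bounding-box lower-left.
Outer circle: ⌀2.6, A = 5.309 in², x = 1.3 in, Ī = 2.243 in⁴.
Bore (subtracted): ⌀2.4, A = 4.524 in², x = 1.3 in, Ī = 1.629 in⁴.
By symmetry the centroid is at mid-width, x̄ = 1.3 in.
All pieces are centred on the centroidal y-axis, so I = ΣĪ (holes subtracted) = 0.6146 in⁴.
Extreme fibre distance c = 1.3 in; S = I/c = 0.4727 in³.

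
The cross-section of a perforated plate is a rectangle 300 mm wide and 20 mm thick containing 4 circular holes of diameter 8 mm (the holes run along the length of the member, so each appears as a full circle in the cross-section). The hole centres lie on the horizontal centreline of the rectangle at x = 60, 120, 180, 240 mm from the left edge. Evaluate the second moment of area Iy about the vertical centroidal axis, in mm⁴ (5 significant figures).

Iy ≈ 4.4094 × 10⁷ mm⁴

Split into non-overlapping primitives; take the origin at the lower-left of the bounding box.
Plate: 300 × 20, A = 6 000 mm², x = 150 mm, Ī = 45 000 000 mm⁴.
Hole 1 (subtracted): ⌀8, A = 50.26548 mm², x = 60 mm, Ī = 201.0619 mm⁴.
Hole 2 (subtracted): ⌀8, A = 50.26548 mm², x = 120 mm, Ī = 201.0619 mm⁴.
Hole 3 (subtracted): ⌀8, A = 50.26548 mm², x = 180 mm, Ī = 201.0619 mm⁴.
Hole 4 (subtracted): ⌀8, A = 50.26548 mm², x = 240 mm, Ī = 201.0619 mm⁴.
By symmetry the centroid is at mid-width, x̄ = 150 mm.
Transfer each piece to the vertical centroidal axis using Ī + A·d² with d = x − 150:
  plate: d = 0 mm → contributes +45 000 000 mm⁴
  hole 1: d = -90 mm → contributes −407351.5 mm⁴
  hole 2: d = -30 mm → contributes −45 440 mm⁴
  hole 3: d = 30 mm → contributes −45 440 mm⁴
  hole 4: d = 90 mm → contributes −407351.5 mm⁴
Total I = 44 094 417 mm⁴.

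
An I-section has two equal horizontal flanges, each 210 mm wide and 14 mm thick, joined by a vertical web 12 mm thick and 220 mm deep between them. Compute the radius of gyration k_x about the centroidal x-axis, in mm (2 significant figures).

k_x ≈ 100 mm

Decompose the section into non-overlapping parts with the origin at the bottom-left of its bounding rectangle.
Bottom flange: 210 × 14, A = 2 940 mm², y = 7 mm, Ī = 48 020 mm⁴.
Web: 12 × 220, A = 2 640 mm², y = 124 mm, Ī = 10 648 000 mm⁴.
Top flange: 210 × 14, A = 2 940 mm², y = 241 mm, Ī = 48 020 mm⁴.
By symmetry the centroid is at mid-height, ȳ = 124 mm.
Transfer each piece to the centroidal x-axis using Ī + A·d² with d = y − 124:
  bottom flange: d = -117 mm → contributes +40 293 680 mm⁴
  web: d = 0 mm → contributes +10 648 000 mm⁴
  top flange: d = 117 mm → contributes +40 293 680 mm⁴
Total I = 91 235 360 mm⁴.
Radius of gyration: k = √(I/A) = √(91 235 360 / 8 520) = 103.5 mm.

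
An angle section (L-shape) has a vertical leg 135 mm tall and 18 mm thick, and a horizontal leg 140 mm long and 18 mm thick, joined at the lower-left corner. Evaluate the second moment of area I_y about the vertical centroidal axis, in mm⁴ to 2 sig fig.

I_y ≈ 8.4 × 10⁶ mm⁴

Treat the section as a set of non-overlapping primitives; coordinates are from the bounding-box lower-left.
Vertical leg: 18 × 135, A = 2 430 mm², x = 9 mm, Ī = 65 610 mm⁴.
Horizontal leg (remainder): 122 × 18, A = 2 196 mm², x = 79 mm, Ī = 2 723 772 mm⁴.
Centroid: x̄ = ΣA·x / ΣA = 42.23 mm.
Transfer each piece to the vertical centroidal axis using Ī + A·d² with d = x − 42.23:
  vertical leg: d = -33.23 mm → contributes +2 748 827 mm⁴
  horizontal leg (remainder): d = 36.77 mm → contributes +5 692 905 mm⁴
Total I = 8 441 732 mm⁴.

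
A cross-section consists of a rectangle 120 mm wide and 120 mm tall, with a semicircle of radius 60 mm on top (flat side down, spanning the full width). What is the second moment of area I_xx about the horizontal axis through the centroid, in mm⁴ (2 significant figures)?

Decompose the section into non-overlapping parts with the origin at the bottom-left of its bounding rectangle.
Rectangular body: 120 × 120, A = 14 400 mm², y = 60 mm, Ī = 17 280 000 mm⁴.
Semicircular cap: semicircle r = 60, A = 5 655 mm², y = 145.5 mm, Ī = 1 422 450 mm⁴.
Centroid: ȳ = ΣA·y / ΣA = 84.1 mm.
Transfer each piece to the horizontal axis through the centroid using Ī + A·d² with d = y − 84.1:
  rectangular body: d = -24.1 mm → contributes +25 642 616 mm⁴
  semicircular cap: d = 61.37 mm → contributes +22 717 677 mm⁴
Total I = 48 360 293 mm⁴.

I_xx ≈ 4.8 × 10⁷ mm⁴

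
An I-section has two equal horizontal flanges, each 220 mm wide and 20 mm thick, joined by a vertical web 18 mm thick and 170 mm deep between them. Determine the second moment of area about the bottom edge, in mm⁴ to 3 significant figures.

I_base ≈ 2.18 × 10⁸ mm⁴

Treat the section as a set of non-overlapping primitives; coordinates are from the bounding-box lower-left.
Bottom flange: 220 × 20, A = 4 400 mm², y = 10 mm, Ī = 146 667 mm⁴.
Web: 18 × 170, A = 3 060 mm², y = 105 mm, Ī = 7 369 500 mm⁴.
Top flange: 220 × 20, A = 4 400 mm², y = 200 mm, Ī = 146 667 mm⁴.
Transfer each piece to the base of the section using Ī + A·d² with d = y − 0:
  bottom flange: d = 10 mm → contributes +586 667 mm⁴
  web: d = 105 mm → contributes +41 106 000 mm⁴
  top flange: d = 200 mm → contributes +176 146 667 mm⁴
Total I = 217 839 333 mm⁴.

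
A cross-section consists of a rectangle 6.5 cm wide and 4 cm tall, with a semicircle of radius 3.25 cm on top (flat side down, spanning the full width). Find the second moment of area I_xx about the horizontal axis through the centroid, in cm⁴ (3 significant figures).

Decompose the section into non-overlapping parts with the origin at the bottom-left of its bounding rectangle.
Rectangular body: 6.5 × 4, A = 26 cm², y = 2 cm, Ī = 34.667 cm⁴.
Semicircular cap: semicircle r = 3.25, A = 16.592 cm², y = 5.3793 cm, Ī = 12.245 cm⁴.
Centroid: ȳ = ΣA·y / ΣA = 3.3164 cm.
Transfer each piece to the horizontal axis through the centroid using Ī + A·d² with d = y − 3.3164:
  rectangular body: d = -1.3164 cm → contributes +79.724 cm⁴
  semicircular cap: d = 2.0629 cm → contributes +82.853 cm⁴
Total I = 162.58 cm⁴.

I_xx ≈ 163 cm⁴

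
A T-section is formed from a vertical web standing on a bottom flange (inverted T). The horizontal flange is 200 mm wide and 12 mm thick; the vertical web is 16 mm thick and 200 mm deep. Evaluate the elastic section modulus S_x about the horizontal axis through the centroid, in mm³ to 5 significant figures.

Decompose the section into non-overlapping parts with the origin at the bottom-left of its bounding rectangle.
Flange: 200 × 12, A = 2 400 mm², y = 6 mm, Ī = 28 800 mm⁴.
Web: 16 × 200, A = 3 200 mm², y = 112 mm, Ī = 10 666 667 mm⁴.
Centroid: ȳ = ΣA·y / ΣA = 66.57143 mm.
Transfer each piece to the horizontal axis through the centroid using Ī + A·d² with d = y − 66.57143:
  flange: d = -60.57143 mm → contributes +8 834 155 mm⁴
  web: d = 45.42857 mm → contributes +17 270 683 mm⁴
Total I = 26 104 838 mm⁴.
Extreme fibre distance c = 145.4286 mm; S = I/c = 179502.8 mm³.

S_x ≈ 1.7950 × 10⁵ mm³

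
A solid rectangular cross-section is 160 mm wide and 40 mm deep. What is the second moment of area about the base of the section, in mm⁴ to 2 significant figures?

The section: 160 × 40, A = 6 400 mm², y = 20 mm, Ī = 853 333 mm⁴.
Transfer it to the base of the section using Ī + A·d² with d = y − 0:
  the section: d = 20 mm → contributes +3 413 333 mm⁴
Total I = 3 413 333 mm⁴.

I_base ≈ 3.4 × 10⁶ mm⁴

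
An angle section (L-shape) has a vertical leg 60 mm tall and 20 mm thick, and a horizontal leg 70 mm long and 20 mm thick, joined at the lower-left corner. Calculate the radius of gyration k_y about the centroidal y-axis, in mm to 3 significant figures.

Break the section into simple shapes (no overlaps), measuring from the bottom-left corner of the bounding box.
Vertical leg: 20 × 60, A = 1 200 mm², x = 10 mm, Ī = 40 000 mm⁴.
Horizontal leg (remainder): 50 × 20, A = 1 000 mm², x = 45 mm, Ī = 208 333 mm⁴.
Centroid: x̄ = ΣA·x / ΣA = 25.909 mm.
Transfer each piece to the centroidal y-axis using Ī + A·d² with d = x − 25.909:
  vertical leg: d = -15.909 mm → contributes +343 719 mm⁴
  horizontal leg (remainder): d = 19.091 mm → contributes +572 796 mm⁴
Total I = 916 515 mm⁴.
Radius of gyration: k = √(I/A) = √(916 515 / 2 200) = 20.411 mm.

k_y ≈ 20.4 mm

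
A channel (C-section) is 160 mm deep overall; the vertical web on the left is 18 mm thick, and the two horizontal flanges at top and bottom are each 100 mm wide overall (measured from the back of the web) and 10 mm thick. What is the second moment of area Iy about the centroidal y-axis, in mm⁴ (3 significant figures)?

Iy ≈ 3.61 × 10⁶ mm⁴

Treat the section as a set of non-overlapping primitives; coordinates are from the bounding-box lower-left.
Web: 18 × 160, A = 2 880 mm², x = 9 mm, Ī = 77 760 mm⁴.
Top flange (beyond web): 82 × 10, A = 820 mm², x = 59 mm, Ī = 459 473 mm⁴.
Bottom flange (beyond web): 82 × 10, A = 820 mm², x = 59 mm, Ī = 459 473 mm⁴.
Centroid: x̄ = ΣA·x / ΣA = 27.142 mm.
Transfer each piece to the centroidal y-axis using Ī + A·d² with d = x − 27.142:
  web: d = -18.142 mm → contributes +1 025 618 mm⁴
  top flange (beyond web): d = 31.858 mm → contributes +1 291 739 mm⁴
  bottom flange (beyond web): d = 31.858 mm → contributes +1 291 739 mm⁴
Total I = 3 609 096 mm⁴.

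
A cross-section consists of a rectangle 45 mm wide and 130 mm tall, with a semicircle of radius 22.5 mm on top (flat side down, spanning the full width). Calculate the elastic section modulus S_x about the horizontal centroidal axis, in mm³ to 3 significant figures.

Treat the section as a set of non-overlapping primitives; coordinates are from the bounding-box lower-left.
Rectangular body: 45 × 130, A = 5 850 mm², y = 65 mm, Ī = 8 238 750 mm⁴.
Semicircular cap: semicircle r = 22.5, A = 795.22 mm², y = 139.55 mm, Ī = 28 130 mm⁴.
Centroid: ȳ = ΣA·y / ΣA = 73.921 mm.
Transfer each piece to the horizontal centroidal axis using Ī + A·d² with d = y − 73.921:
  rectangular body: d = -8.9211 mm → contributes +8 704 330 mm⁴
  semicircular cap: d = 65.628 mm → contributes +3 453 169 mm⁴
Total I = 12 157 499 mm⁴.
Extreme fibre distance c = 78.579 mm; S = I/c = 154 717 mm³.

S_x ≈ 1.55 × 10⁵ mm³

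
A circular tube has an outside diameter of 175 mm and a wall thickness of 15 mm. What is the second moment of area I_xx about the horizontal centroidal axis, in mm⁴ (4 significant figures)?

I_xx ≈ 2.434 × 10⁷ mm⁴

Split into non-overlapping primitives; take the origin at the lower-left of the bounding box.
Outer circle: ⌀175, A = 24052.8 mm², y = 87.5 mm, Ī = 46 038 598 mm⁴.
Bore (subtracted): ⌀145, A = 16 513 mm², y = 87.5 mm, Ī = 21 699 109 mm⁴.
By symmetry the centroid is at mid-height, ȳ = 87.5 mm.
All pieces are centred on the horizontal centroidal axis, so I = ΣĪ (holes subtracted) = 24 339 489 mm⁴.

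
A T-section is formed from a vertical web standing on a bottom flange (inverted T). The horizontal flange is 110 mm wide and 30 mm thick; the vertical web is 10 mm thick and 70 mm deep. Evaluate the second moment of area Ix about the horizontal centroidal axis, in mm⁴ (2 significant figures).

Split into non-overlapping primitives; take the origin at the lower-left of the bounding box.
Flange: 110 × 30, A = 3 300 mm², y = 15 mm, Ī = 247 500 mm⁴.
Web: 10 × 70, A = 700 mm², y = 65 mm, Ī = 285 833 mm⁴.
Centroid: ȳ = ΣA·y / ΣA = 23.75 mm.
Transfer each piece to the horizontal centroidal axis using Ī + A·d² with d = y − 23.75:
  flange: d = -8.75 mm → contributes +500 156 mm⁴
  web: d = 41.25 mm → contributes +1 476 927 mm⁴
Total I = 1 977 083 mm⁴.

Ix ≈ 2.0 × 10⁶ mm⁴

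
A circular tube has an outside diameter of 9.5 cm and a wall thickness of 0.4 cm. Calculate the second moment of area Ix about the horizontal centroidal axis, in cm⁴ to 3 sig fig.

Split into non-overlapping primitives; take the origin at the lower-left of the bounding box.
Outer circle: ⌀9.5, A = 70.882 cm², y = 4.75 cm, Ī = 399.82 cm⁴.
Bore (subtracted): ⌀8.7, A = 59.447 cm², y = 4.75 cm, Ī = 281.22 cm⁴.
By symmetry the centroid is at mid-height, ȳ = 4.75 cm.
All pieces are centred on the horizontal centroidal axis, so I = ΣĪ (holes subtracted) = 118.6 cm⁴.

Ix ≈ 119 cm⁴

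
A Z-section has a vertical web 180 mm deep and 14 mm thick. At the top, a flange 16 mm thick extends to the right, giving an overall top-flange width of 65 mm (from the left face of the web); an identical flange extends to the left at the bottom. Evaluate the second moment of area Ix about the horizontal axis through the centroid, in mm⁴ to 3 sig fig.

Decompose the section into non-overlapping parts with the origin at the bottom-left of its bounding rectangle.
Web: 14 × 180, A = 2 520 mm², y = 90 mm, Ī = 6 804 000 mm⁴.
Top flange (beyond web): 51 × 16, A = 816 mm², y = 172 mm, Ī = 17 408 mm⁴.
Bottom flange (beyond web): 51 × 16, A = 816 mm², y = 8 mm, Ī = 17 408 mm⁴.
Centroid: ȳ = ΣA·y / ΣA = 90 mm.
Transfer each piece to the horizontal axis through the centroid using Ī + A·d² with d = y − 90:
  web: d = 0 mm → contributes +6 804 000 mm⁴
  top flange (beyond web): d = 82 mm → contributes +5 504 192 mm⁴
  bottom flange (beyond web): d = -82 mm → contributes +5 504 192 mm⁴
Total I = 17 812 384 mm⁴.

Ix ≈ 1.78 × 10⁷ mm⁴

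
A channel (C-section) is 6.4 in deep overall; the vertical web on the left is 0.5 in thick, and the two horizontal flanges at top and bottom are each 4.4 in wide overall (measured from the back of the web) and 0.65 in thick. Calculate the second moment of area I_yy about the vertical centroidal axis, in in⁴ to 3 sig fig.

Break the section into simple shapes (no overlaps), measuring from the bottom-left corner of the bounding box.
Web: 0.5 × 6.4, A = 3.2 in², x = 0.25 in, Ī = 0.066667 in⁴.
Top flange (beyond web): 3.9 × 0.65, A = 2.535 in², x = 2.45 in, Ī = 3.2131 in⁴.
Bottom flange (beyond web): 3.9 × 0.65, A = 2.535 in², x = 2.45 in, Ī = 3.2131 in⁴.
Centroid: x̄ = ΣA·x / ΣA = 1.5987 in.
Transfer each piece to the vertical centroidal axis using Ī + A·d² with d = x − 1.5987:
  web: d = -1.3487 in → contributes +5.8877 in⁴
  top flange (beyond web): d = 0.85127 in → contributes +5.0501 in⁴
  bottom flange (beyond web): d = 0.85127 in → contributes +5.0501 in⁴
Total I = 15.988 in⁴.

I_yy ≈ 16.0 in⁴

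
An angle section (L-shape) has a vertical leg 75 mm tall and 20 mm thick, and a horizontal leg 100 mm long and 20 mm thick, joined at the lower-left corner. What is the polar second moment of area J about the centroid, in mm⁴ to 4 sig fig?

J ≈ 4.181 × 10⁶ mm⁴

Break the section into simple shapes (no overlaps), measuring from the bottom-left corner of the bounding box.
Vertical leg: 20 × 75, A = 1 500 mm², y = 37.5 mm, Ī = 703 125 mm⁴.
Horizontal leg (remainder): 80 × 20, A = 1 600 mm², y = 10 mm, Ī = 53333.3 mm⁴.
Centroid: ȳ = ΣA·y / ΣA = 23.3065 mm.
Transfer each piece to the centroidal x-axis using Ī + A·d² with d = y − 23.3065:
  vertical leg: d = 14.1935 mm → contributes +1 005 310 mm⁴
  horizontal leg (remainder): d = -13.3065 mm → contributes +336 632 mm⁴
Total I = 1 341 942 mm⁴.
For the y-axis: x̄ = 35.8065 mm.
Repeating about the centroidal y-axis gives I_y = 2 838 817 mm⁴.
Polar second moment: J = I_x + I_y = 4 180 759 mm⁴.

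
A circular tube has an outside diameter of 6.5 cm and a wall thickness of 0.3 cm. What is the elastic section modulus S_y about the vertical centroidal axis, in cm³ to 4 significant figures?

Break the section into simple shapes (no overlaps), measuring from the bottom-left corner of the bounding box.
Outer circle: ⌀6.5, A = 33.1831 cm², x = 3.25 cm, Ī = 87.6241 cm⁴.
Bore (subtracted): ⌀5.9, A = 27.3397 cm², x = 3.25 cm, Ī = 59.481 cm⁴.
By symmetry the centroid is at mid-width, x̄ = 3.25 cm.
All pieces are centred on the vertical centroidal axis, so I = ΣĪ (holes subtracted) = 28.1431 cm⁴.
Extreme fibre distance c = 3.25 cm; S = I/c = 8.65941 cm³.

S_y ≈ 8.659 cm³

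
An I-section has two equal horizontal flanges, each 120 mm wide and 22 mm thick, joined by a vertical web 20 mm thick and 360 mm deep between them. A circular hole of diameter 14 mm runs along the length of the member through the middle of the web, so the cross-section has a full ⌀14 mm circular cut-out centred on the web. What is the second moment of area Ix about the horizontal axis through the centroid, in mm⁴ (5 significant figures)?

Ix ≈ 2.7059 × 10⁸ mm⁴

Break the section into simple shapes (no overlaps), measuring from the bottom-left corner of the bounding box.
Bottom flange: 120 × 22, A = 2 640 mm², y = 11 mm, Ī = 106 480 mm⁴.
Web: 20 × 360, A = 7 200 mm², y = 202 mm, Ī = 77 760 000 mm⁴.
Top flange: 120 × 22, A = 2 640 mm², y = 393 mm, Ī = 106 480 mm⁴.
Hole (subtracted): ⌀14, A = 153.938 mm², y = 202 mm, Ī = 1885.741 mm⁴.
By symmetry the centroid is at mid-height, ȳ = 202 mm.
Transfer each piece to the horizontal axis through the centroid using Ī + A·d² with d = y − 202:
  bottom flange: d = -191 mm → contributes +96 416 320 mm⁴
  web: d = 0 mm → contributes +77 760 000 mm⁴
  top flange: d = 191 mm → contributes +96 416 320 mm⁴
  hole: d = 0 mm → contributes −1885.741 mm⁴
Total I = 270 590 754 mm⁴.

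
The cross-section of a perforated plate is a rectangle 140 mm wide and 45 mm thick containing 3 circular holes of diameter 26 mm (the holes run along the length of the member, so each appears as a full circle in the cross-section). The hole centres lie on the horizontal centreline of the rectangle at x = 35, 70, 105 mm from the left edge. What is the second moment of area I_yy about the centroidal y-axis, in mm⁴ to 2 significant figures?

I_yy ≈ 8.9 × 10⁶ mm⁴

Treat the section as a set of non-overlapping primitives; coordinates are from the bounding-box lower-left.
Plate: 140 × 45, A = 6 300 mm², x = 70 mm, Ī = 10 290 000 mm⁴.
Hole 1 (subtracted): ⌀26, A = 530.9 mm², x = 35 mm, Ī = 22 432 mm⁴.
Hole 2 (subtracted): ⌀26, A = 530.9 mm², x = 70 mm, Ī = 22 432 mm⁴.
Hole 3 (subtracted): ⌀26, A = 530.9 mm², x = 105 mm, Ī = 22 432 mm⁴.
By symmetry the centroid is at mid-width, x̄ = 70 mm.
Transfer each piece to the centroidal y-axis using Ī + A·d² with d = x − 70:
  plate: d = 0 mm → contributes +10 290 000 mm⁴
  hole 1: d = -35 mm → contributes −672 820 mm⁴
  hole 2: d = 0 mm → contributes −22 432 mm⁴
  hole 3: d = 35 mm → contributes −672 820 mm⁴
Total I = 8 921 928 mm⁴.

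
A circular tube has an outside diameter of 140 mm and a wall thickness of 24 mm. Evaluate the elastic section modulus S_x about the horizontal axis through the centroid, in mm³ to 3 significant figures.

Decompose the section into non-overlapping parts with the origin at the bottom-left of its bounding rectangle.
Outer circle: ⌀140, A = 15 394 mm², y = 70 mm, Ī = 18 857 410 mm⁴.
Bore (subtracted): ⌀92, A = 6647.6 mm², y = 70 mm, Ī = 3 516 586 mm⁴.
By symmetry the centroid is at mid-height, ȳ = 70 mm.
All pieces are centred on the horizontal axis through the centroid, so I = ΣĪ (holes subtracted) = 15 340 824 mm⁴.
Extreme fibre distance c = 70 mm; S = I/c = 219 155 mm³.

S_x ≈ 2.19 × 10⁵ mm³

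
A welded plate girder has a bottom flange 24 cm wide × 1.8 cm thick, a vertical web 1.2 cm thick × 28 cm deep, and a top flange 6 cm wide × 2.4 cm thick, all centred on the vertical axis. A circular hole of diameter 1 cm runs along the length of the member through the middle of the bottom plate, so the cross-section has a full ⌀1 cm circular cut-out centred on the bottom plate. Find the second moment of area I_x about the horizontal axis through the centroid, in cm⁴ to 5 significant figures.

I_x ≈ 1.3070 × 10⁴ cm⁴

Decompose the section into non-overlapping parts with the origin at the bottom-left of its bounding rectangle.
Bottom plate: 24 × 1.8, A = 43.2 cm², y = 0.9 cm, Ī = 11.664 cm⁴.
Web plate: 1.2 × 28, A = 33.6 cm², y = 15.8 cm, Ī = 2195.2 cm⁴.
Top plate: 6 × 2.4, A = 14.4 cm², y = 31 cm, Ī = 6.912 cm⁴.
Hole (subtracted): ⌀1, A = 0.7853982 cm², y = 0.9 cm, Ī = 0.04908739 cm⁴.
Centroid: ȳ = ΣA·y / ΣA = 11.23107 cm.
Transfer each piece to the horizontal axis through the centroid using Ī + A·d² with d = y − 11.23107:
  bottom plate: d = -10.33107 cm → contributes +4622.448 cm⁴
  web plate: d = 4.568925 cm → contributes +2896.603 cm⁴
  top plate: d = 19.76893 cm → contributes +5634.582 cm⁴
  hole: d = -10.33107 cm → contributes −83.8755 cm⁴
Total I = 13069.76 cm⁴.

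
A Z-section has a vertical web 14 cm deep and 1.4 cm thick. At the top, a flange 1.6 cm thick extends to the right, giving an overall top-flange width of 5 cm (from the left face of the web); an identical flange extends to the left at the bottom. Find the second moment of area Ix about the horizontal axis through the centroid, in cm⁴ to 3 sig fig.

Ix ≈ 765 cm⁴

Split into non-overlapping primitives; take the origin at the lower-left of the bounding box.
Web: 1.4 × 14, A = 19.6 cm², y = 7 cm, Ī = 320.13 cm⁴.
Top flange (beyond web): 3.6 × 1.6, A = 5.76 cm², y = 13.2 cm, Ī = 1.2288 cm⁴.
Bottom flange (beyond web): 3.6 × 1.6, A = 5.76 cm², y = 0.8 cm, Ī = 1.2288 cm⁴.
Centroid: ȳ = ΣA·y / ΣA = 7 cm.
Transfer each piece to the horizontal axis through the centroid using Ī + A·d² with d = y − 7:
  web: d = 0 cm → contributes +320.13 cm⁴
  top flange (beyond web): d = 6.2 cm → contributes +222.64 cm⁴
  bottom flange (beyond web): d = -6.2 cm → contributes +222.64 cm⁴
Total I = 765.42 cm⁴.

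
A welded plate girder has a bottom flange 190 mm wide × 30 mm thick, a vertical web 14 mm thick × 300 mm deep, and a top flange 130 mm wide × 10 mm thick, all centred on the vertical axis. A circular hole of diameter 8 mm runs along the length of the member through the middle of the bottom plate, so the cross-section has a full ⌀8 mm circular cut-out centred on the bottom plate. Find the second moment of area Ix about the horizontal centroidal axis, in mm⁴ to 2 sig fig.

Split into non-overlapping primitives; take the origin at the lower-left of the bounding box.
Bottom plate: 190 × 30, A = 5 700 mm², y = 15 mm, Ī = 427 500 mm⁴.
Web plate: 14 × 300, A = 4 200 mm², y = 180 mm, Ī = 31 500 000 mm⁴.
Top plate: 130 × 10, A = 1 300 mm², y = 335 mm, Ī = 10 833 mm⁴.
Hole (subtracted): ⌀8, A = 50.27 mm², y = 15 mm, Ī = 201.1 mm⁴.
Centroid: ȳ = ΣA·y / ΣA = 114.5 mm.
Transfer each piece to the horizontal centroidal axis using Ī + A·d² with d = y − 114.5:
  bottom plate: d = -99.46 mm → contributes +56 818 383 mm⁴
  web plate: d = 65.54 mm → contributes +49 538 724 mm⁴
  top plate: d = 220.5 mm → contributes +63 237 655 mm⁴
  hole: d = -99.46 mm → contributes −497 484 mm⁴
Total I = 169 097 277 mm⁴.

Ix ≈ 1.7 × 10⁸ mm⁴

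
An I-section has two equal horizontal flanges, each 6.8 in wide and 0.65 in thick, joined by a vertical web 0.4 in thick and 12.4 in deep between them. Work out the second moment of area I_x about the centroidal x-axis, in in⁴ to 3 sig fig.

I_x ≈ 440 in⁴

Split into non-overlapping primitives; take the origin at the lower-left of the bounding box.
Bottom flange: 6.8 × 0.65, A = 4.42 in², y = 0.325 in, Ī = 0.15562 in⁴.
Web: 0.4 × 12.4, A = 4.96 in², y = 6.85 in, Ī = 63.554 in⁴.
Top flange: 6.8 × 0.65, A = 4.42 in², y = 13.375 in, Ī = 0.15562 in⁴.
By symmetry the centroid is at mid-height, ȳ = 6.85 in.
Transfer each piece to the centroidal x-axis using Ī + A·d² with d = y − 6.85:
  bottom flange: d = -6.525 in → contributes +188.34 in⁴
  web: d = 0 in → contributes +63.554 in⁴
  top flange: d = 6.525 in → contributes +188.34 in⁴
Total I = 440.23 in⁴.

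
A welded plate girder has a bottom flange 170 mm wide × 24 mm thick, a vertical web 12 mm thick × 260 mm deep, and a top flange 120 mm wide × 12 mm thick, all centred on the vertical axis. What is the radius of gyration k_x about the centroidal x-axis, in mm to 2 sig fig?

Split into non-overlapping primitives; take the origin at the lower-left of the bounding box.
Bottom plate: 170 × 24, A = 4 080 mm², y = 12 mm, Ī = 195 840 mm⁴.
Web plate: 12 × 260, A = 3 120 mm², y = 154 mm, Ī = 17 576 000 mm⁴.
Top plate: 120 × 12, A = 1 440 mm², y = 290 mm, Ī = 17 280 mm⁴.
Centroid: ȳ = ΣA·y / ΣA = 109.6 mm.
Transfer each piece to the centroidal x-axis using Ī + A·d² with d = y − 109.6:
  bottom plate: d = -97.61 mm → contributes +39 069 790 mm⁴
  web plate: d = 44.39 mm → contributes +23 723 565 mm⁴
  top plate: d = 180.4 mm → contributes +46 875 098 mm⁴
Total I = 109 668 453 mm⁴.
Radius of gyration: k = √(I/A) = √(109 668 453 / 8 640) = 112.7 mm.

k_x ≈ 110 mm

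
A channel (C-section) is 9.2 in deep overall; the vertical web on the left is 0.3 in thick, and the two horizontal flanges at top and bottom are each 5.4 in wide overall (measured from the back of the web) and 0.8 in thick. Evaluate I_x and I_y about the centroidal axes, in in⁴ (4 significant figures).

Split into non-overlapping primitives; take the origin at the lower-left of the bounding box.
Web: 0.3 × 9.2, A = 2.76 in², y = 4.6 in, Ī = 19.4672 in⁴.
Top flange (beyond web): 5.1 × 0.8, A = 4.08 in², y = 8.8 in, Ī = 0.2176 in⁴.
Bottom flange (beyond web): 5.1 × 0.8, A = 4.08 in², y = 0.4 in, Ī = 0.2176 in⁴.
By symmetry the centroid is at mid-height, ȳ = 4.6 in.
Transfer each piece to the centroidal x-axis using Ī + A·d² with d = y − 4.6:
  web: d = 0 in → contributes +19.4672 in⁴
  top flange (beyond web): d = 4.2 in → contributes +72.1888 in⁴
  bottom flange (beyond web): d = -4.2 in → contributes +72.1888 in⁴
Total I = 163.845 in⁴.
For the y-axis: x̄ = 2.16758 in.
Repeating about the centroidal y-axis gives I_y = 32.7425 in⁴.

I_x ≈ 163.8 in⁴, I_y ≈ 32.74 in⁴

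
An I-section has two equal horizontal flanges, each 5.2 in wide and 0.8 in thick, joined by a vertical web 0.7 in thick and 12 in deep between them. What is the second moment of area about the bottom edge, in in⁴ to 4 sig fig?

I_base ≈ 1215 in⁴

Split into non-overlapping primitives; take the origin at the lower-left of the bounding box.
Bottom flange: 5.2 × 0.8, A = 4.16 in², y = 0.4 in, Ī = 0.221867 in⁴.
Web: 0.7 × 12, A = 8.4 in², y = 6.8 in, Ī = 100.8 in⁴.
Top flange: 5.2 × 0.8, A = 4.16 in², y = 13.2 in, Ī = 0.221867 in⁴.
Transfer each piece to the bottom edge using Ī + A·d² with d = y − 0:
  bottom flange: d = 0.4 in → contributes +0.887467 in⁴
  web: d = 6.8 in → contributes +489.216 in⁴
  top flange: d = 13.2 in → contributes +725.06 in⁴
Total I = 1215.16 in⁴.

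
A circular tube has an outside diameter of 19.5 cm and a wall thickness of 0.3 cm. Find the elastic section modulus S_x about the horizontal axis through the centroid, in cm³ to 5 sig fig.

S_x ≈ 85.543 cm³

Break the section into simple shapes (no overlaps), measuring from the bottom-left corner of the bounding box.
Outer circle: ⌀19.5, A = 298.6477 cm², y = 9.75 cm, Ī = 7097.548 cm⁴.
Bore (subtracted): ⌀18.9, A = 280.5521 cm², y = 9.75 cm, Ī = 6263.5 cm⁴.
By symmetry the centroid is at mid-height, ȳ = 9.75 cm.
All pieces are centred on the horizontal axis through the centroid, so I = ΣĪ (holes subtracted) = 834.0476 cm⁴.
Extreme fibre distance c = 9.75 cm; S = I/c = 85.54334 cm³.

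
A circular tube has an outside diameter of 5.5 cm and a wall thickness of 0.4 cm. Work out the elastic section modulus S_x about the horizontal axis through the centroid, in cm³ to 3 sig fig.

Decompose the section into non-overlapping parts with the origin at the bottom-left of its bounding rectangle.
Outer circle: ⌀5.5, A = 23.758 cm², y = 2.75 cm, Ī = 44.918 cm⁴.
Bore (subtracted): ⌀4.7, A = 17.349 cm², y = 2.75 cm, Ī = 23.953 cm⁴.
By symmetry the centroid is at mid-height, ȳ = 2.75 cm.
All pieces are centred on the horizontal axis through the centroid, so I = ΣĪ (holes subtracted) = 20.965 cm⁴.
Extreme fibre distance c = 2.75 cm; S = I/c = 7.6236 cm³.

S_x ≈ 7.62 cm³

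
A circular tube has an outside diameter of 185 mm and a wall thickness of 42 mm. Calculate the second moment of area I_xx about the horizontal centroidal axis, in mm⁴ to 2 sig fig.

Break the section into simple shapes (no overlaps), measuring from the bottom-left corner of the bounding box.
Outer circle: ⌀185, A = 26 880 mm², y = 92.5 mm, Ī = 57 498 539 mm⁴.
Bore (subtracted): ⌀101, A = 8 012 mm², y = 92.5 mm, Ī = 5 108 053 mm⁴.
By symmetry the centroid is at mid-height, ȳ = 92.5 mm.
All pieces are centred on the horizontal centroidal axis, so I = ΣĪ (holes subtracted) = 52 390 486 mm⁴.

I_xx ≈ 5.2 × 10⁷ mm⁴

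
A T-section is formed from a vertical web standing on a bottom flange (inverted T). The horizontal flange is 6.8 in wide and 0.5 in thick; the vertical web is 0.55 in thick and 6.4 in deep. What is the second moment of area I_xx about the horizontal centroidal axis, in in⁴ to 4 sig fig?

I_xx ≈ 32.67 in⁴

Treat the section as a set of non-overlapping primitives; coordinates are from the bounding-box lower-left.
Flange: 6.8 × 0.5, A = 3.4 in², y = 0.25 in, Ī = 0.0708333 in⁴.
Web: 0.55 × 6.4, A = 3.52 in², y = 3.7 in, Ī = 12.0149 in⁴.
Centroid: ȳ = ΣA·y / ΣA = 2.00491 in.
Transfer each piece to the horizontal centroidal axis using Ī + A·d² with d = y − 2.00491:
  flange: d = -1.75491 in → contributes +10.5419 in⁴
  web: d = 1.69509 in → contributes +22.129 in⁴
Total I = 32.6709 in⁴.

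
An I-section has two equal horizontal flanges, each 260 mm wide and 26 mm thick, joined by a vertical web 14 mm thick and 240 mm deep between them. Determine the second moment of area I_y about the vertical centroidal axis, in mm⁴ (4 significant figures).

I_y ≈ 7.622 × 10⁷ mm⁴

Break the section into simple shapes (no overlaps), measuring from the bottom-left corner of the bounding box.
Bottom flange: 260 × 26, A = 6 760 mm², x = 130 mm, Ī = 38 081 333 mm⁴.
Web: 14 × 240, A = 3 360 mm², x = 130 mm, Ī = 54 880 mm⁴.
Top flange: 260 × 26, A = 6 760 mm², x = 130 mm, Ī = 38 081 333 mm⁴.
By symmetry the centroid is at mid-width, x̄ = 130 mm.
All pieces are centred on the vertical centroidal axis, so I = ΣĪ = 76 217 547 mm⁴.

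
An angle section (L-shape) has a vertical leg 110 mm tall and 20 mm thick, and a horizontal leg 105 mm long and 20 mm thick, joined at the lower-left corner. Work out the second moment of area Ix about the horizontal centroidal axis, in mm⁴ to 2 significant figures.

Treat the section as a set of non-overlapping primitives; coordinates are from the bounding-box lower-left.
Vertical leg: 20 × 110, A = 2 200 mm², y = 55 mm, Ī = 2 218 333 mm⁴.
Horizontal leg (remainder): 85 × 20, A = 1 700 mm², y = 10 mm, Ī = 56 667 mm⁴.
Centroid: ȳ = ΣA·y / ΣA = 35.38 mm.
Transfer each piece to the horizontal centroidal axis using Ī + A·d² with d = y − 35.38:
  vertical leg: d = 19.62 mm → contributes +3 064 813 mm⁴
  horizontal leg (remainder): d = -25.38 mm → contributes +1 152 110 mm⁴
Total I = 4 216 923 mm⁴.

Ix ≈ 4.2 × 10⁶ mm⁴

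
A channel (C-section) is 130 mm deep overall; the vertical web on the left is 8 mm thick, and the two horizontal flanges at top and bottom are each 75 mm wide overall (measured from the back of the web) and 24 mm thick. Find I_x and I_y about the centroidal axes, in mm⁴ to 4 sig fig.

I_x ≈ 1.065 × 10⁷ mm⁴, I_y ≈ 2.314 × 10⁶ mm⁴

Decompose the section into non-overlapping parts with the origin at the bottom-left of its bounding rectangle.
Web: 8 × 130, A = 1 040 mm², y = 65 mm, Ī = 1 464 667 mm⁴.
Top flange (beyond web): 67 × 24, A = 1 608 mm², y = 118 mm, Ī = 77 184 mm⁴.
Bottom flange (beyond web): 67 × 24, A = 1 608 mm², y = 12 mm, Ī = 77 184 mm⁴.
By symmetry the centroid is at mid-height, ȳ = 65 mm.
Transfer each piece to the centroidal x-axis using Ī + A·d² with d = y − 65:
  web: d = 0 mm → contributes +1 464 667 mm⁴
  top flange (beyond web): d = 53 mm → contributes +4 594 056 mm⁴
  bottom flange (beyond web): d = -53 mm → contributes +4 594 056 mm⁴
Total I = 10 652 779 mm⁴.
For the y-axis: x̄ = 32.3365 mm.
Repeating about the centroidal y-axis gives I_y = 2 313 721 mm⁴.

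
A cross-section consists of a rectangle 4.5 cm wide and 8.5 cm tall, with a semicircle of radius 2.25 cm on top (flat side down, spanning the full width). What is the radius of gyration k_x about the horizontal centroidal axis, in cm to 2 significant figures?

k_x ≈ 3.0 cm

Decompose the section into non-overlapping parts with the origin at the bottom-left of its bounding rectangle.
Rectangular body: 4.5 × 8.5, A = 38.25 cm², y = 4.25 cm, Ī = 230.3 cm⁴.
Semicircular cap: semicircle r = 2.25, A = 7.952 cm², y = 9.455 cm, Ī = 2.813 cm⁴.
Centroid: ȳ = ΣA·y / ΣA = 5.146 cm.
Transfer each piece to the horizontal centroidal axis using Ī + A·d² with d = y − 5.146:
  rectangular body: d = -0.8959 cm → contributes +261 cm⁴
  semicircular cap: d = 4.309 cm → contributes +150.5 cm⁴
Total I = 411.5 cm⁴.
Radius of gyration: k = √(I/A) = √(411.5 / 46.2) = 2.984 cm.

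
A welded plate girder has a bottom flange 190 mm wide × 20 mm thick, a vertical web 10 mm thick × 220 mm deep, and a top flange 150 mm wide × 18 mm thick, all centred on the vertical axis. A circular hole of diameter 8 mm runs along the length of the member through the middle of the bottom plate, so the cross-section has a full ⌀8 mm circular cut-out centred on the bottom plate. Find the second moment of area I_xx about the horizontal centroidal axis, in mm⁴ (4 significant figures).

I_xx ≈ 9.939 × 10⁷ mm⁴

Break the section into simple shapes (no overlaps), measuring from the bottom-left corner of the bounding box.
Bottom plate: 190 × 20, A = 3 800 mm², y = 10 mm, Ī = 126 667 mm⁴.
Web plate: 10 × 220, A = 2 200 mm², y = 130 mm, Ī = 8 873 333 mm⁴.
Top plate: 150 × 18, A = 2 700 mm², y = 249 mm, Ī = 72 900 mm⁴.
Hole (subtracted): ⌀8, A = 50.2655 mm², y = 10 mm, Ī = 201.062 mm⁴.
Centroid: ȳ = ΣA·y / ΣA = 115.125 mm.
Transfer each piece to the horizontal centroidal axis using Ī + A·d² with d = y − 115.125:
  bottom plate: d = -105.125 mm → contributes +42 121 167 mm⁴
  web plate: d = 14.8754 mm → contributes +9 360 143 mm⁴
  top plate: d = 133.875 mm → contributes +48 463 971 mm⁴
  hole: d = -105.125 mm → contributes −555 694 mm⁴
Total I = 99 389 588 mm⁴.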